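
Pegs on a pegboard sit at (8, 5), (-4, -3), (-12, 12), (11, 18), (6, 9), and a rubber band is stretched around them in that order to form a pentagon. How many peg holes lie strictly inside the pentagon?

240

Using the shoelace formula, 2A = |(8·(-3) − (-4)·5) + ((-4)·12 − (-12)·(-3)) + ((-12)·18 − 11·12) + (11·9 − 6·18) + (6·5 − 8·9)| = 487, so the area is 243.5.
Summing gcd(|Δx|,|Δy|) over the edges gives the boundary count: gcd(12,8) + gcd(8,15) + gcd(23,6) + gcd(5,9) + gcd(2,4) = 4+1+1+1+2 = 9.
By Pick's theorem A = I + B/2 − 1, so I = 243.5 − 9/2 + 1 = 240.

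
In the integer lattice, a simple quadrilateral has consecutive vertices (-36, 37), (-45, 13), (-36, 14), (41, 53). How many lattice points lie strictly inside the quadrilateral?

The shoelace formula gives twice the area as |((-36)·13 − (-45)·37) + ((-45)·14 − (-36)·13) + ((-36)·53 − 41·14) + (41·37 − (-36)·53)| = 1978, so the area is 989.
Summing gcd(|Δx|,|Δy|) over the edges gives the boundary count: gcd(9,24) + gcd(9,1) + gcd(77,39) + gcd(77,16) = 3+1+1+1 = 6.
Pick's theorem gives I = A − B/2 + 1 = 989 − 6/2 + 1 = 987.

987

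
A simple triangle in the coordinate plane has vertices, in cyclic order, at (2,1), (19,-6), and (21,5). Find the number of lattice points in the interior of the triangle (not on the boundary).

Using the shoelace formula, 2A = |[2·(-6) − 19·1] + [19·5 − 21·(-6)] + [21·1 − 2·5]| = 201, so the area is 100.5.
Summing gcd(|Δx|,|Δy|) over the edges gives the boundary count: gcd(17,7) + gcd(2,11) + gcd(19,4) = 1+1+1 = 3.
By Pick's theorem A = I + B/2 − 1, so I = 100.5 − 3/2 + 1 = 100.

100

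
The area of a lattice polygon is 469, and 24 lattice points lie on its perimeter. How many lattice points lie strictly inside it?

458

From Pick's theorem, I = A − B/2 + 1 = 469 − 24/2 + 1 = 458.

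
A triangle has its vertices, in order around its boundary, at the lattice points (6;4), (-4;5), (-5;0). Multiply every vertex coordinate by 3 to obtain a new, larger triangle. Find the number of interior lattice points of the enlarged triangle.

226

The shoelace formula gives twice the area as |[6·5 − (-4)·4] + [(-4)·0 − (-5)·5] + [(-5)·4 − 6·0]| = 51, so the area is 51/2.
Along each edge there are gcd(|Δx|,|Δy|)+1 lattice points, so counting each shared vertex once the boundary has gcd(10,1) + gcd(1,5) + gcd(11,4) = 1+1+1 = 3.
Scaling by 3 multiplies the area by 3² = 9 (so the new area is 459/2) and multiplies the boundary lattice-point count by 3, giving 9.
By Pick's theorem, the interior count of the dilated polygon is 459/2 − 9/2 + 1 = 226.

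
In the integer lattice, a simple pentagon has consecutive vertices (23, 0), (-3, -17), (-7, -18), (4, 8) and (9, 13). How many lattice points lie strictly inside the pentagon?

376

Using the shoelace formula, 2A = |[23·(-17) − (-3)·0] + [(-3)·(-18) − (-7)·(-17)] + [(-7)·8 − 4·(-18)] + [4·13 − 9·8] + [9·0 − 23·13]| = 759, so the area is 379.5.
Summing gcd(|Δx|,|Δy|) over the edges gives the boundary count: gcd(26,17) + gcd(4,1) + gcd(11,26) + gcd(5,5) + gcd(14,13) = 1+1+1+5+1 = 9.
Pick's theorem gives I = A − B/2 + 1 = 379.5 − 9/2 + 1 = 376.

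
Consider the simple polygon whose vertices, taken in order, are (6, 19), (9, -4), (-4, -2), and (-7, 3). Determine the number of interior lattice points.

202

By the shoelace formula, twice the signed area is |(6·(-4) − 9·19) + (9·(-2) − (-4)·(-4)) + ((-4)·3 − (-7)·(-2)) + ((-7)·19 − 6·3)| = 406, so the area is 203.
Along each edge there are gcd(|Δx|,|Δy|)+1 lattice points, so counting each shared vertex once the boundary has gcd(3,23) + gcd(13,2) + gcd(3,5) + gcd(13,16) = 1+1+1+1 = 4.
By Pick's theorem A = I + B/2 − 1, so I = 203 − 4/2 + 1 = 202.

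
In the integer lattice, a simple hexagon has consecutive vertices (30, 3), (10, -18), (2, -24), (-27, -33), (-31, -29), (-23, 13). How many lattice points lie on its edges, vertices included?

Along each edge there are gcd(|Δx|,|Δy|)+1 lattice points, so counting each shared vertex once the boundary has gcd(20,21) + gcd(8,6) + gcd(29,9) + gcd(4,4) + gcd(8,42) + gcd(53,10) = 1+2+1+4+2+1 = 11.

11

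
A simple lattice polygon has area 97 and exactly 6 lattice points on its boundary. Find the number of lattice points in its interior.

Pick's theorem A = I + B/2 − 1 rearranges to I = A − B/2 + 1 = 97 − 6/2 + 1 = 95.

95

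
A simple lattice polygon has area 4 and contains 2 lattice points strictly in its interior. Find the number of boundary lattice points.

Pick's theorem gives A = I + B/2 − 1, so B = 2(A − I + 1) = 2(4 − 2 + 1) = 6.

6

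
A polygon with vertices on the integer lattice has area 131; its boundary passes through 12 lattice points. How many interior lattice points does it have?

126

From Pick's theorem, I = A − B/2 + 1 = 131 − 12/2 + 1 = 126.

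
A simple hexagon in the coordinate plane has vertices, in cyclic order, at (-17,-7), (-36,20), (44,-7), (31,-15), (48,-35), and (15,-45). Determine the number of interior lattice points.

2264

The shoelace formula gives twice the area as |[(-17)·20 − (-36)·(-7)] + [(-36)·(-7) − 44·20] + [44·(-15) − 31·(-7)] + [31·(-35) − 48·(-15)] + [48·(-45) − 15·(-35)] + [15·(-7) − (-17)·(-45)]| = 4533, so the area is 2266.5.
Summing gcd(|Δx|,|Δy|) over the edges gives the boundary count: gcd(19,27) + gcd(80,27) + gcd(13,8) + gcd(17,20) + gcd(33,10) + gcd(32,38) = 1+1+1+1+1+2 = 7.
Pick's theorem gives I = A − B/2 + 1 = 2266.5 − 7/2 + 1 = 2264.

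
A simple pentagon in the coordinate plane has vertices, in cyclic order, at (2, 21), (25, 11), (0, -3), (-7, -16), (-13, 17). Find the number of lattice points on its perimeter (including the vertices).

Summing gcd(|Δx|,|Δy|) over the edges gives the boundary count: gcd(23,10) + gcd(25,14) + gcd(7,13) + gcd(6,33) + gcd(15,4) = 1+1+1+3+1 = 7.

7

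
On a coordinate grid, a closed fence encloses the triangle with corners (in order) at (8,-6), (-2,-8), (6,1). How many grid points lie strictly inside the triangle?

By the shoelace formula, twice the signed area is |[8·(-8) − (-2)·(-6)] + [(-2)·1 − 6·(-8)] + [6·(-6) − 8·1]| = 74, so the area is 37.
The number of boundary lattice points is Σ gcd(|Δx|,|Δy|) = gcd(10,2) + gcd(8,9) + gcd(2,7) = 2+1+1 = 4.
Pick's theorem gives I = A − B/2 + 1 = 37 − 4/2 + 1 = 36.

36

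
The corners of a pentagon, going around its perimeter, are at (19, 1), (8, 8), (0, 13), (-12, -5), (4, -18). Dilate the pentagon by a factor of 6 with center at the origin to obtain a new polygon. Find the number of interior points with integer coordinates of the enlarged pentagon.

Using the shoelace formula, 2A = |(19·8 − 8·1) + (8·13 − 0·8) + (0·(-5) − (-12)·13) + ((-12)·(-18) − 4·(-5)) + (4·1 − 19·(-18))| = 986, so the area is 493.
The number of boundary lattice points is Σ gcd(|Δx|,|Δy|) = gcd(11,7) + gcd(8,5) + gcd(12,18) + gcd(16,13) + gcd(15,19) = 1+1+6+1+1 = 10.
Scaling by 6 multiplies the area by 6² = 36 (so the new area is 17748) and multiplies the boundary lattice-point count by 6, giving 60.
By Pick's theorem, the interior count of the dilated polygon is 17748 − 60/2 + 1 = 17719.

17719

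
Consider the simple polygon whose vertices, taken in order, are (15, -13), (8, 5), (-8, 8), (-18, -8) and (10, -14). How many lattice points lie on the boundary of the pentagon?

7

Summing gcd(|Δx|,|Δy|) over the edges gives the boundary count: gcd(7,18) + gcd(16,3) + gcd(10,16) + gcd(28,6) + gcd(5,1) = 1+1+2+2+1 = 7.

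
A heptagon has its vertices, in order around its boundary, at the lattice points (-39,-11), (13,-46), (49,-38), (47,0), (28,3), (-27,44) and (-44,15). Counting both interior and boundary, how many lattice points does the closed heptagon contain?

4775

The shoelace formula gives twice the area as |((-39)·(-46) − 13·(-11)) + (13·(-38) − 49·(-46)) + (49·0 − 47·(-38)) + (47·3 − 28·0) + (28·44 − (-27)·3) + ((-27)·15 − (-44)·44) + ((-44)·(-11) − (-39)·15)| = 9537, so the area is 9537/2.
The number of boundary lattice points is Σ gcd(|Δx|,|Δy|) = gcd(52,35) + gcd(36,8) + gcd(2,38) + gcd(19,3) + gcd(55,41) + gcd(17,29) + gcd(5,26) = 1+4+2+1+1+1+1 = 11.
Pick's theorem gives I = A − B/2 + 1 = 9537/2 − 11/2 + 1 = 4764, so the closed region contains I + B = 4764 + 11 = 4775 lattice points.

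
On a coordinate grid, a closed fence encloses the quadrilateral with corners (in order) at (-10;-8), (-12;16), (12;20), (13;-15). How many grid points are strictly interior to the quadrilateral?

Using the shoelace formula, 2A = |[(-10)·16 − (-12)·(-8)] + [(-12)·20 − 12·16] + [12·(-15) − 13·20] + [13·(-8) − (-10)·(-15)]| = 1382, so the area is 691.
Summing gcd(|Δx|,|Δy|) over the edges gives the boundary count: gcd(2,24) + gcd(24,4) + gcd(1,35) + gcd(23,7) = 2+4+1+1 = 8.
Pick's theorem gives I = A − B/2 + 1 = 691 − 8/2 + 1 = 688.

688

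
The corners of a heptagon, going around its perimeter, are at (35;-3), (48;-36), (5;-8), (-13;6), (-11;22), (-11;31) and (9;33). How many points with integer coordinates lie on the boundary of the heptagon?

Along each edge there are gcd(|Δx|,|Δy|)+1 lattice points, so counting each shared vertex once the boundary has gcd(13,33) + gcd(43,28) + gcd(18,14) + gcd(2,16) + gcd(0,9) + gcd(20,2) + gcd(26,36) = 1+1+2+2+9+2+2 = 19.

19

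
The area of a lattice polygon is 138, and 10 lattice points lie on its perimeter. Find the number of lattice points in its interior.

From Pick's theorem, I = A − B/2 + 1 = 138 − 10/2 + 1 = 134.

134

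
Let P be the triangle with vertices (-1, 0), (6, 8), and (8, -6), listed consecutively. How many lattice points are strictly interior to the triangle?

55

The shoelace formula gives twice the area as |[(-1)·8 − 6·0] + [6·(-6) − 8·8] + [8·0 − (-1)·(-6)]| = 114, so the area is 57.
Summing gcd(|Δx|,|Δy|) over the edges gives the boundary count: gcd(7,8) + gcd(2,14) + gcd(9,6) = 1+2+3 = 6.
Pick's theorem gives I = A − B/2 + 1 = 57 − 6/2 + 1 = 55.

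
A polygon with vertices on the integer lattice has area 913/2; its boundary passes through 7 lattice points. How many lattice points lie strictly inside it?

454

Pick's theorem A = I + B/2 − 1 rearranges to I = A − B/2 + 1 = 913/2 − 7/2 + 1 = 454.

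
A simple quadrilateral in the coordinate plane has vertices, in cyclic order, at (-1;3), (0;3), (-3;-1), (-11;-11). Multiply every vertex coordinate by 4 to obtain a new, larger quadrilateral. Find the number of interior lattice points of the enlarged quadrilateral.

117

The shoelace formula gives twice the area as |((-1)·3 − 0·3) + (0·(-1) − (-3)·3) + ((-3)·(-11) − (-11)·(-1)) + ((-11)·3 − (-1)·(-11))| = 16, so the area is 8.
The number of boundary lattice points is Σ gcd(|Δx|,|Δy|) = gcd(1,0) + gcd(3,4) + gcd(8,10) + gcd(10,14) = 1+1+2+2 = 6.
Scaling by 4 multiplies the area by 4² = 16 (so the new area is 128) and multiplies the boundary lattice-point count by 4, giving 24.
By Pick's theorem, the interior count of the dilated polygon is 128 − 24/2 + 1 = 117.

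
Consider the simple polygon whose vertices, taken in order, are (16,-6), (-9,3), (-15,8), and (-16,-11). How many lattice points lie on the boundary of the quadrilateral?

The number of boundary lattice points is Σ gcd(|Δx|,|Δy|) = gcd(25,9) + gcd(6,5) + gcd(1,19) + gcd(32,5) = 1+1+1+1 = 4.

4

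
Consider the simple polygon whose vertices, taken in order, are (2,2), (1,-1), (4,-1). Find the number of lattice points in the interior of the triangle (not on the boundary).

3

Using the shoelace formula, 2A = |[2·(-1) − 1·2] + [1·(-1) − 4·(-1)] + [4·2 − 2·(-1)]| = 9, so the area is 9/2.
Along each edge there are gcd(|Δx|,|Δy|)+1 lattice points, so counting each shared vertex once the boundary has gcd(1,3) + gcd(3,0) + gcd(2,3) = 1+3+1 = 5.
Pick's theorem gives I = A − B/2 + 1 = 9/2 − 5/2 + 1 = 3.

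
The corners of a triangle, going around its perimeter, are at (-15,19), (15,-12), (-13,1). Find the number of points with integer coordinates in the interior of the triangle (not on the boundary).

The shoelace formula gives twice the area as |((-15)·(-12) − 15·19) + (15·1 − (-13)·(-12)) + ((-13)·19 − (-15)·1)| = 478, so the area is 239.
The number of boundary lattice points is Σ gcd(|Δx|,|Δy|) = gcd(30,31) + gcd(28,13) + gcd(2,18) = 1+1+2 = 4.
Pick's theorem gives I = A − B/2 + 1 = 239 − 4/2 + 1 = 238.

238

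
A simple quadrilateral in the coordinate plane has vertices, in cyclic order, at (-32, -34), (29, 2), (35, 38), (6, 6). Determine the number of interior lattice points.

By the shoelace formula, twice the signed area is |((-32)·2 − 29·(-34)) + (29·38 − 35·2) + (35·6 − 6·38) + (6·(-34) − (-32)·6)| = 1924, so the area is 962.
The number of boundary lattice points is Σ gcd(|Δx|,|Δy|) = gcd(61,36) + gcd(6,36) + gcd(29,32) + gcd(38,40) = 1+6+1+2 = 10.
By Pick's theorem A = I + B/2 − 1, so I = 962 − 10/2 + 1 = 958.

958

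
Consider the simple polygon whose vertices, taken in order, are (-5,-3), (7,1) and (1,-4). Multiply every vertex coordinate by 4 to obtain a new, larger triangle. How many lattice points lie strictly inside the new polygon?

277

By the shoelace formula, twice the signed area is |[(-5)·1 − 7·(-3)] + [7·(-4) − 1·1] + [1·(-3) − (-5)·(-4)]| = 36, so the area is 18.
The number of boundary lattice points is Σ gcd(|Δx|,|Δy|) = gcd(12,4) + gcd(6,5) + gcd(6,1) = 4+1+1 = 6.
Scaling by 4 multiplies the area by 4² = 16 (so the new area is 288) and multiplies the boundary lattice-point count by 4, giving 24.
By Pick's theorem, the interior count of the dilated polygon is 288 − 24/2 + 1 = 277.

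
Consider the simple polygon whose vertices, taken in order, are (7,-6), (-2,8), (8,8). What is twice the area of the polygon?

140

By the shoelace formula, twice the signed area is |(7·8 − (-2)·(-6)) + ((-2)·8 − 8·8) + (8·(-6) − 7·8)| = 140, so the area is 70.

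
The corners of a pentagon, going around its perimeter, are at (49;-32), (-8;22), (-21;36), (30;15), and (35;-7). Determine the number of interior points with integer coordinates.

952

The shoelace formula gives twice the area as |(49·22 − (-8)·(-32)) + ((-8)·36 − (-21)·22) + ((-21)·15 − 30·36) + (30·(-7) − 35·15) + (35·(-32) − 49·(-7))| = 1911, so the area is 955.5.
Summing gcd(|Δx|,|Δy|) over the edges gives the boundary count: gcd(57,54) + gcd(13,14) + gcd(51,21) + gcd(5,22) + gcd(14,25) = 3+1+3+1+1 = 9.
Pick's theorem gives I = A − B/2 + 1 = 955.5 − 9/2 + 1 = 952.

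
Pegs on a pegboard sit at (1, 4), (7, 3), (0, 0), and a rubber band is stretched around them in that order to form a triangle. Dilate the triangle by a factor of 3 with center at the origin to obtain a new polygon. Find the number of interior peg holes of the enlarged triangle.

109

Using the shoelace formula, 2A = |[1·3 − 7·4] + [7·0 − 0·3] + [0·4 − 1·0]| = 25, so the area is 25/2.
Summing gcd(|Δx|,|Δy|) over the edges gives the boundary count: gcd(6,1) + gcd(7,3) + gcd(1,4) = 1+1+1 = 3.
Scaling by 3 multiplies the area by 3² = 9 (so the new area is 225/2) and multiplies the boundary lattice-point count by 3, giving 9.
By Pick's theorem, the interior count of the dilated polygon is 225/2 − 9/2 + 1 = 109.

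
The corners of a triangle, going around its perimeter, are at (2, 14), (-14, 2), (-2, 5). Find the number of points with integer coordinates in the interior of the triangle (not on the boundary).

By the shoelace formula, twice the signed area is |(2·2 − (-14)·14) + ((-14)·5 − (-2)·2) + ((-2)·14 − 2·5)| = 96, so the area is 48.
Along each edge there are gcd(|Δx|,|Δy|)+1 lattice points, so counting each shared vertex once the boundary has gcd(16,12) + gcd(12,3) + gcd(4,9) = 4+3+1 = 8.
Pick's theorem gives I = A − B/2 + 1 = 48 − 8/2 + 1 = 45.

45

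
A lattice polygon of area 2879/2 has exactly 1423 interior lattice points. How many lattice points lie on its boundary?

Pick's theorem gives A = I + B/2 − 1, so B = 2(A − I + 1) = 2(2879/2 − 1423 + 1) = 35.

35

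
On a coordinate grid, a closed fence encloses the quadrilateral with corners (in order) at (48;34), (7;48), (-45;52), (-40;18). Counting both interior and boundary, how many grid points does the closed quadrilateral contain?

The shoelace formula gives twice the area as |[48·48 − 7·34] + [7·52 − (-45)·48] + [(-45)·18 − (-40)·52] + [(-40)·34 − 48·18]| = 3636, so the area is 1818.
The number of boundary lattice points is Σ gcd(|Δx|,|Δy|) = gcd(41,14) + gcd(52,4) + gcd(5,34) + gcd(88,16) = 1+4+1+8 = 14.
Pick's theorem gives I = A − B/2 + 1 = 1818 − 14/2 + 1 = 1812, so the closed region contains I + B = 1812 + 14 = 1826 lattice points.

1826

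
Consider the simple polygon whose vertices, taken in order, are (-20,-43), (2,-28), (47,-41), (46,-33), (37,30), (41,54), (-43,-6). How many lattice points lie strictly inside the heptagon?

By the shoelace formula, twice the signed area is |((-20)·(-28) − 2·(-43)) + (2·(-41) − 47·(-28)) + (47·(-33) − 46·(-41)) + (46·30 − 37·(-33)) + (37·54 − 41·30) + (41·(-6) − (-43)·54) + ((-43)·(-43) − (-20)·(-6))| = 9389, so the area is 9389/2.
The number of boundary lattice points is Σ gcd(|Δx|,|Δy|) = gcd(22,15) + gcd(45,13) + gcd(1,8) + gcd(9,63) + gcd(4,24) + gcd(84,60) + gcd(23,37) = 1+1+1+9+4+12+1 = 29.
By Pick's theorem A = I + B/2 − 1, so I = 9389/2 − 29/2 + 1 = 4681.

4681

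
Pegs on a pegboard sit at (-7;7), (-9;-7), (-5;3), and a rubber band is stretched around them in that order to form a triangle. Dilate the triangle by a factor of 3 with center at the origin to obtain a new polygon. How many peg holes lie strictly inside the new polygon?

By the shoelace formula, twice the signed area is |[(-7)·(-7) − (-9)·7] + [(-9)·3 − (-5)·(-7)] + [(-5)·7 − (-7)·3]| = 36, so the area is 18.
The number of boundary lattice points is Σ gcd(|Δx|,|Δy|) = gcd(2,14) + gcd(4,10) + gcd(2,4) = 2+2+2 = 6.
Scaling by 3 multiplies the area by 3² = 9 (so the new area is 162) and multiplies the boundary lattice-point count by 3, giving 18.
By Pick's theorem, the interior count of the dilated polygon is 162 − 18/2 + 1 = 154.

154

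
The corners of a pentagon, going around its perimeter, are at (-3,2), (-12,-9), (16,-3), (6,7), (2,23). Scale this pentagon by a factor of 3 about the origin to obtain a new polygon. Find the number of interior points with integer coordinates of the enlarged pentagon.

2485

Using the shoelace formula, 2A = |[(-3)·(-9) − (-12)·2] + [(-12)·(-3) − 16·(-9)] + [16·7 − 6·(-3)] + [6·23 − 2·7] + [2·2 − (-3)·23]| = 558, so the area is 279.
Summing gcd(|Δx|,|Δy|) over the edges gives the boundary count: gcd(9,11) + gcd(28,6) + gcd(10,10) + gcd(4,16) + gcd(5,21) = 1+2+10+4+1 = 18.
Scaling by 3 multiplies the area by 3² = 9 (so the new area is 2511) and multiplies the boundary lattice-point count by 3, giving 54.
By Pick's theorem, the interior count of the dilated polygon is 2511 − 54/2 + 1 = 2485.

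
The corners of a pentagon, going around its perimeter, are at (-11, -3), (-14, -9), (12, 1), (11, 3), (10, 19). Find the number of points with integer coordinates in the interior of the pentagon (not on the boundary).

Using the shoelace formula, 2A = |((-11)·(-9) − (-14)·(-3)) + ((-14)·1 − 12·(-9)) + (12·3 − 11·1) + (11·19 − 10·3) + (10·(-3) − (-11)·19)| = 534, so the area is 267.
Along each edge there are gcd(|Δx|,|Δy|)+1 lattice points, so counting each shared vertex once the boundary has gcd(3,6) + gcd(26,10) + gcd(1,2) + gcd(1,16) + gcd(21,22) = 3+2+1+1+1 = 8.
By Pick's theorem A = I + B/2 − 1, so I = 267 − 8/2 + 1 = 264.

264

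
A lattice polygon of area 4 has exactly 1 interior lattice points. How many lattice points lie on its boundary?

8

Pick's theorem gives A = I + B/2 − 1, so B = 2(A − I + 1) = 2(4 − 1 + 1) = 8.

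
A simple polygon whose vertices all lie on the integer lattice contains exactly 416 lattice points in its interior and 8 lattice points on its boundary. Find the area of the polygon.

419

Pick's theorem states A = I + B/2 − 1, so A = 416 + 8/2 − 1 = 419.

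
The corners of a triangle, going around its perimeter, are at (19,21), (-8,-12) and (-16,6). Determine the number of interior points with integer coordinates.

371

By the shoelace formula, twice the signed area is |(19·(-12) − (-8)·21) + ((-8)·6 − (-16)·(-12)) + ((-16)·21 − 19·6)| = 750, so the area is 375.
The number of boundary lattice points is Σ gcd(|Δx|,|Δy|) = gcd(27,33) + gcd(8,18) + gcd(35,15) = 3+2+5 = 10.
By Pick's theorem A = I + B/2 − 1, so I = 375 − 10/2 + 1 = 371.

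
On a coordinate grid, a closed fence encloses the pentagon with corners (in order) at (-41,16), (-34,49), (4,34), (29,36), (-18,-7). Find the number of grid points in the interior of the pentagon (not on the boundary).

1882

Using the shoelace formula, 2A = |[(-41)·49 − (-34)·16] + [(-34)·34 − 4·49] + [4·36 − 29·34] + [29·(-7) − (-18)·36] + [(-18)·16 − (-41)·(-7)]| = 3789, so the area is 3789/2.
The number of boundary lattice points is Σ gcd(|Δx|,|Δy|) = gcd(7,33) + gcd(38,15) + gcd(25,2) + gcd(47,43) + gcd(23,23) = 1+1+1+1+23 = 27.
Pick's theorem gives I = A − B/2 + 1 = 3789/2 − 27/2 + 1 = 1882.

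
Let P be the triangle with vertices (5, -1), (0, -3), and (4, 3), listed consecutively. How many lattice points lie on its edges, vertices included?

4

Summing gcd(|Δx|,|Δy|) over the edges gives the boundary count: gcd(5,2) + gcd(4,6) + gcd(1,4) = 1+2+1 = 4.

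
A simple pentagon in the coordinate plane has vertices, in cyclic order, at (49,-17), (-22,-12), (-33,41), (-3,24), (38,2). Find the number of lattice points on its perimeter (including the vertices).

5

The number of boundary lattice points is Σ gcd(|Δx|,|Δy|) = gcd(71,5) + gcd(11,53) + gcd(30,17) + gcd(41,22) + gcd(11,19) = 1+1+1+1+1 = 5.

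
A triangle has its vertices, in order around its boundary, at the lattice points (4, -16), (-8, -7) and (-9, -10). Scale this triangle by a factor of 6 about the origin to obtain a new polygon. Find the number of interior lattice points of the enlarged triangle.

796

Using the shoelace formula, 2A = |[4·(-7) − (-8)·(-16)] + [(-8)·(-10) − (-9)·(-7)] + [(-9)·(-16) − 4·(-10)]| = 45, so the area is 45/2.
Summing gcd(|Δx|,|Δy|) over the edges gives the boundary count: gcd(12,9) + gcd(1,3) + gcd(13,6) = 3+1+1 = 5.
Scaling by 6 multiplies the area by 6² = 36 (so the new area is 810) and multiplies the boundary lattice-point count by 6, giving 30.
By Pick's theorem, the interior count of the dilated polygon is 810 − 30/2 + 1 = 796.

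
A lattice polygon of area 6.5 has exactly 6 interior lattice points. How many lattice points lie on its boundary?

3

Pick's theorem gives A = I + B/2 − 1, so B = 2(A − I + 1) = 2(6.5 − 6 + 1) = 3.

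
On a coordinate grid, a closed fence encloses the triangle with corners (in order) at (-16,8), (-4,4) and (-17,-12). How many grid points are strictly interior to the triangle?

By the shoelace formula, twice the signed area is |[(-16)·4 − (-4)·8] + [(-4)·(-12) − (-17)·4] + [(-17)·8 − (-16)·(-12)]| = 244, so the area is 122.
The number of boundary lattice points is Σ gcd(|Δx|,|Δy|) = gcd(12,4) + gcd(13,16) + gcd(1,20) = 4+1+1 = 6.
By Pick's theorem A = I + B/2 − 1, so I = 122 − 6/2 + 1 = 120.

120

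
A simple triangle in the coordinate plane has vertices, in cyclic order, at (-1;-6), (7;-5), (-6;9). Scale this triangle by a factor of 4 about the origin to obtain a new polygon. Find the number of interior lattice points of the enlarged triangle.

987

The shoelace formula gives twice the area as |[(-1)·(-5) − 7·(-6)] + [7·9 − (-6)·(-5)] + [(-6)·(-6) − (-1)·9]| = 125, so the area is 62.5.
The number of boundary lattice points is Σ gcd(|Δx|,|Δy|) = gcd(8,1) + gcd(13,14) + gcd(5,15) = 1+1+5 = 7.
Scaling by 4 multiplies the area by 4² = 16 (so the new area is 1000) and multiplies the boundary lattice-point count by 4, giving 28.
By Pick's theorem, the interior count of the dilated polygon is 1000 − 28/2 + 1 = 987.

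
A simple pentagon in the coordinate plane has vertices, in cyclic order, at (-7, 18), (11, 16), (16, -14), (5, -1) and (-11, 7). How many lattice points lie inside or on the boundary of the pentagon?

By the shoelace formula, twice the signed area is |[(-7)·16 − 11·18] + [11·(-14) − 16·16] + [16·(-1) − 5·(-14)] + [5·7 − (-11)·(-1)] + [(-11)·18 − (-7)·7]| = 791, so the area is 791/2.
The number of boundary lattice points is Σ gcd(|Δx|,|Δy|) = gcd(18,2) + gcd(5,30) + gcd(11,13) + gcd(16,8) + gcd(4,11) = 2+5+1+8+1 = 17.
Pick's theorem gives I = A − B/2 + 1 = 791/2 − 17/2 + 1 = 388, so the closed region contains I + B = 388 + 17 = 405 lattice points.

405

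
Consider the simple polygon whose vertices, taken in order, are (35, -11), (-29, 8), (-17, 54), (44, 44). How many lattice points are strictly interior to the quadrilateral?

3307

Using the shoelace formula, 2A = |[35·8 − (-29)·(-11)] + [(-29)·54 − (-17)·8] + [(-17)·44 − 44·54] + [44·(-11) − 35·44]| = 6617, so the area is 3308.5.
Summing gcd(|Δx|,|Δy|) over the edges gives the boundary count: gcd(64,19) + gcd(12,46) + gcd(61,10) + gcd(9,55) = 1+2+1+1 = 5.
By Pick's theorem A = I + B/2 − 1, so I = 3308.5 − 5/2 + 1 = 3307.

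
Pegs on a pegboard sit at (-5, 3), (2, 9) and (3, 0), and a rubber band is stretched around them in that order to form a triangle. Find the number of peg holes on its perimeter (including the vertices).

3

Along each edge there are gcd(|Δx|,|Δy|)+1 lattice points, so counting each shared vertex once the boundary has gcd(7,6) + gcd(1,9) + gcd(8,3) = 1+1+1 = 3.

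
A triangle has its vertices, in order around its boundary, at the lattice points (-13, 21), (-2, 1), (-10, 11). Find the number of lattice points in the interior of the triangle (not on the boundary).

The shoelace formula gives twice the area as |((-13)·1 − (-2)·21) + ((-2)·11 − (-10)·1) + ((-10)·21 − (-13)·11)| = 50, so the area is 25.
The number of boundary lattice points is Σ gcd(|Δx|,|Δy|) = gcd(11,20) + gcd(8,10) + gcd(3,10) = 1+2+1 = 4.
Pick's theorem gives I = A − B/2 + 1 = 25 − 4/2 + 1 = 24.

24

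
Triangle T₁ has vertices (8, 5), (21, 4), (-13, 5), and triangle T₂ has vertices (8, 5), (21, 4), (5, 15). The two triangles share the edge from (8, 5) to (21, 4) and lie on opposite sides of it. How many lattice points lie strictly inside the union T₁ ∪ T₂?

63

The union is the simple quadrilateral with vertices (8, 5), (-13, 5), (21, 4), (5, 15) in order.
By the shoelace formula, twice the signed area is |(8·5 − (-13)·5) + ((-13)·4 − 21·5) + (21·15 − 5·4) + (5·5 − 8·15)| = 148, so the area is 74.
Summing gcd(|Δx|,|Δy|) over the edges gives the boundary count: gcd(21,0) + gcd(34,1) + gcd(16,11) + gcd(3,10) = 21+1+1+1 = 24.
By Pick's theorem I = A − B/2 + 1 = 74 − 24/2 + 1 = 63.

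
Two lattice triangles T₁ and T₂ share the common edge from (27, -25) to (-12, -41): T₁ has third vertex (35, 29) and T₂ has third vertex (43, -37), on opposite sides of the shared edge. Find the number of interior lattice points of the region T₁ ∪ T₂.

The union is the simple quadrilateral with vertices (27, -25), (35, 29), (-12, -41), (43, -37) in order.
By the shoelace formula, twice the signed area is |(27·29 − 35·(-25)) + (35·(-41) − (-12)·29) + ((-12)·(-37) − 43·(-41)) + (43·(-25) − 27·(-37))| = 2702, so the area is 1351.
The number of boundary lattice points is Σ gcd(|Δx|,|Δy|) = gcd(8,54) + gcd(47,70) + gcd(55,4) + gcd(16,12) = 2+1+1+4 = 8.
By Pick's theorem I = A − B/2 + 1 = 1351 − 8/2 + 1 = 1348.

1348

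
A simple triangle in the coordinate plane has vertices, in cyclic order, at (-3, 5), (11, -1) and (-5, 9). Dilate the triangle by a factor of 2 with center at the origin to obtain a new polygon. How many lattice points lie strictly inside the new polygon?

The shoelace formula gives twice the area as |[(-3)·(-1) − 11·5] + [11·9 − (-5)·(-1)] + [(-5)·5 − (-3)·9]| = 44, so the area is 22.
Along each edge there are gcd(|Δx|,|Δy|)+1 lattice points, so counting each shared vertex once the boundary has gcd(14,6) + gcd(16,10) + gcd(2,4) = 2+2+2 = 6.
Scaling by 2 multiplies the area by 2² = 4 (so the new area is 88) and multiplies the boundary lattice-point count by 2, giving 12.
By Pick's theorem, the interior count of the dilated polygon is 88 − 12/2 + 1 = 83.

83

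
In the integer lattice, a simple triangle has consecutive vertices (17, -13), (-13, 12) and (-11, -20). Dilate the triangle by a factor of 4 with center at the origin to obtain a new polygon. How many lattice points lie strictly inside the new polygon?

7253

By the shoelace formula, twice the signed area is |(17·12 − (-13)·(-13)) + ((-13)·(-20) − (-11)·12) + ((-11)·(-13) − 17·(-20))| = 910, so the area is 455.
Along each edge there are gcd(|Δx|,|Δy|)+1 lattice points, so counting each shared vertex once the boundary has gcd(30,25) + gcd(2,32) + gcd(28,7) = 5+2+7 = 14.
Scaling by 4 multiplies the area by 4² = 16 (so the new area is 7280) and multiplies the boundary lattice-point count by 4, giving 56.
By Pick's theorem, the interior count of the dilated polygon is 7280 − 56/2 + 1 = 7253.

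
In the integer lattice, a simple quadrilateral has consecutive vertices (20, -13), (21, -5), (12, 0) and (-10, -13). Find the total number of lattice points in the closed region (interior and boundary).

Using the shoelace formula, 2A = |[20·(-5) − 21·(-13)] + [21·0 − 12·(-5)] + [12·(-13) − (-10)·0] + [(-10)·(-13) − 20·(-13)]| = 467, so the area is 233.5.
Along each edge there are gcd(|Δx|,|Δy|)+1 lattice points, so counting each shared vertex once the boundary has gcd(1,8) + gcd(9,5) + gcd(22,13) + gcd(30,0) = 1+1+1+30 = 33.
Pick's theorem gives I = A − B/2 + 1 = 233.5 − 33/2 + 1 = 218, so the closed region contains I + B = 218 + 33 = 251 lattice points.

251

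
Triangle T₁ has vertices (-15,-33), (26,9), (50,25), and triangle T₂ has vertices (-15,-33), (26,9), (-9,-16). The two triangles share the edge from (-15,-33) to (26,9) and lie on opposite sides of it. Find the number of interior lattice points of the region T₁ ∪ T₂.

392

The union is the simple quadrilateral with vertices (-15,-33), (50,25), (26,9), (-9,-16) in order.
Using the shoelace formula, 2A = |((-15)·25 − 50·(-33)) + (50·9 − 26·25) + (26·(-16) − (-9)·9) + ((-9)·(-33) − (-15)·(-16))| = 797, so the area is 797/2.
The number of boundary lattice points is Σ gcd(|Δx|,|Δy|) = gcd(65,58) + gcd(24,16) + gcd(35,25) + gcd(6,17) = 1+8+5+1 = 15.
By Pick's theorem I = A − B/2 + 1 = 797/2 − 15/2 + 1 = 392.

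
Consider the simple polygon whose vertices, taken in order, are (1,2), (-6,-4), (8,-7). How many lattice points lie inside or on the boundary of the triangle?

55

By the shoelace formula, twice the signed area is |[1·(-4) − (-6)·2] + [(-6)·(-7) − 8·(-4)] + [8·2 − 1·(-7)]| = 105, so the area is 52.5.
Summing gcd(|Δx|,|Δy|) over the edges gives the boundary count: gcd(7,6) + gcd(14,3) + gcd(7,9) = 1+1+1 = 3.
Pick's theorem gives I = A − B/2 + 1 = 52.5 − 3/2 + 1 = 52, so the closed region contains I + B = 52 + 3 = 55 lattice points.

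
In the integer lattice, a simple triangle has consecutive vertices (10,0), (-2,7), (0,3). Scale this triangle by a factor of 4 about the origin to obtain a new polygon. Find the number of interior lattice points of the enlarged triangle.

265

The shoelace formula gives twice the area as |(10·7 − (-2)·0) + ((-2)·3 − 0·7) + (0·0 − 10·3)| = 34, so the area is 17.
Along each edge there are gcd(|Δx|,|Δy|)+1 lattice points, so counting each shared vertex once the boundary has gcd(12,7) + gcd(2,4) + gcd(10,3) = 1+2+1 = 4.
Scaling by 4 multiplies the area by 4² = 16 (so the new area is 272) and multiplies the boundary lattice-point count by 4, giving 16.
By Pick's theorem, the interior count of the dilated polygon is 272 − 16/2 + 1 = 265.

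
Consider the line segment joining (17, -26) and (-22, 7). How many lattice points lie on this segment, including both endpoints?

4

The number of lattice points on a segment between lattice points is gcd(|Δx|,|Δy|) + 1 = gcd(39,33) + 1 = 3 + 1 = 4.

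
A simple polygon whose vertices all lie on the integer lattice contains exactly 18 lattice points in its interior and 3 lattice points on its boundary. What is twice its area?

By Pick's theorem, A = I + B/2 − 1 = 18 + 3/2 − 1 = 37/2.
Hence 2A = 37.

37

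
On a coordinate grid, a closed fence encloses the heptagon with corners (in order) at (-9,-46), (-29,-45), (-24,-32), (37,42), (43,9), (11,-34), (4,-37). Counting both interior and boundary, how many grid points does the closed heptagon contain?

2369

By the shoelace formula, twice the signed area is |((-9)·(-45) − (-29)·(-46)) + ((-29)·(-32) − (-24)·(-45)) + ((-24)·42 − 37·(-32)) + (37·9 − 43·42) + (43·(-34) − 11·9) + (11·(-37) − 4·(-34)) + (4·(-46) − (-9)·(-37))| = 4727, so the area is 2363.5.
Along each edge there are gcd(|Δx|,|Δy|)+1 lattice points, so counting each shared vertex once the boundary has gcd(20,1) + gcd(5,13) + gcd(61,74) + gcd(6,33) + gcd(32,43) + gcd(7,3) + gcd(13,9) = 1+1+1+3+1+1+1 = 9.
Pick's theorem gives I = A − B/2 + 1 = 2363.5 − 9/2 + 1 = 2360, so the closed region contains I + B = 2360 + 9 = 2369 lattice points.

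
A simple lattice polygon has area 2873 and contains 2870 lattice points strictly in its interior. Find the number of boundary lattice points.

Pick's theorem gives A = I + B/2 − 1, so B = 2(A − I + 1) = 2(2873 − 2870 + 1) = 8.

8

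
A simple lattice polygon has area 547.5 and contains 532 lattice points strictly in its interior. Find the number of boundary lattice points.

33

Pick's theorem gives A = I + B/2 − 1, so B = 2(A − I + 1) = 2(547.5 − 532 + 1) = 33.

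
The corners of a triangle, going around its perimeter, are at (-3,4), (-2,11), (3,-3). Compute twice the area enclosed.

The shoelace formula gives twice the area as |((-3)·11 − (-2)·4) + ((-2)·(-3) − 3·11) + (3·4 − (-3)·(-3))| = 49, so the area is 49/2.

49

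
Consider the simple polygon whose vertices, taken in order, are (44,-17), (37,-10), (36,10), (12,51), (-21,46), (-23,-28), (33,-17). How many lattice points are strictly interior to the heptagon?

3692

The shoelace formula gives twice the area as |[44·(-10) − 37·(-17)] + [37·10 − 36·(-10)] + [36·51 − 12·10] + [12·46 − (-21)·51] + [(-21)·(-28) − (-23)·46] + [(-23)·(-17) − 33·(-28)] + [33·(-17) − 44·(-17)]| = 7406, so the area is 3703.
Along each edge there are gcd(|Δx|,|Δy|)+1 lattice points, so counting each shared vertex once the boundary has gcd(7,7) + gcd(1,20) + gcd(24,41) + gcd(33,5) + gcd(2,74) + gcd(56,11) + gcd(11,0) = 7+1+1+1+2+1+11 = 24.
Pick's theorem gives I = A − B/2 + 1 = 3703 − 24/2 + 1 = 3692.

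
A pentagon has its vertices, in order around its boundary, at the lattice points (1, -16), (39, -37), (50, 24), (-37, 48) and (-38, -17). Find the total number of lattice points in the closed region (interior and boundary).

By the shoelace formula, twice the signed area is |[1·(-37) − 39·(-16)] + [39·24 − 50·(-37)] + [50·48 − (-37)·24] + [(-37)·(-17) − (-38)·48] + [(-38)·(-16) − 1·(-17)]| = 9739, so the area is 9739/2.
The number of boundary lattice points is Σ gcd(|Δx|,|Δy|) = gcd(38,21) + gcd(11,61) + gcd(87,24) + gcd(1,65) + gcd(39,1) = 1+1+3+1+1 = 7.
Pick's theorem gives I = A − B/2 + 1 = 9739/2 − 7/2 + 1 = 4867, so the closed region contains I + B = 4867 + 7 = 4874 lattice points.

4874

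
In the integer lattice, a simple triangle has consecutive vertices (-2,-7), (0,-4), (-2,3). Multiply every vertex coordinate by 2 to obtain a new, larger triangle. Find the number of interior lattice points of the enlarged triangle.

Using the shoelace formula, 2A = |((-2)·(-4) − 0·(-7)) + (0·3 − (-2)·(-4)) + ((-2)·(-7) − (-2)·3)| = 20, so the area is 10.
The number of boundary lattice points is Σ gcd(|Δx|,|Δy|) = gcd(2,3) + gcd(2,7) + gcd(0,10) = 1+1+10 = 12.
Scaling by 2 multiplies the area by 2² = 4 (so the new area is 40) and multiplies the boundary lattice-point count by 2, giving 24.
By Pick's theorem, the interior count of the dilated polygon is 40 − 24/2 + 1 = 29.

29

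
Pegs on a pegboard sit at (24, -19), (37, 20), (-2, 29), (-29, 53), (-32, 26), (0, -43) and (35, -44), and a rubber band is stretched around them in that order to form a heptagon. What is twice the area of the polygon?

7245

Using the shoelace formula, 2A = |(24·20 − 37·(-19)) + (37·29 − (-2)·20) + ((-2)·53 − (-29)·29) + ((-29)·26 − (-32)·53) + ((-32)·(-43) − 0·26) + (0·(-44) − 35·(-43)) + (35·(-19) − 24·(-44))| = 7245, so the area is 7245/2.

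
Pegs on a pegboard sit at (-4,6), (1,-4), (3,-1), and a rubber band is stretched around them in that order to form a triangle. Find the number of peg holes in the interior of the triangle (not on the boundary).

Using the shoelace formula, 2A = |((-4)·(-4) − 1·6) + (1·(-1) − 3·(-4)) + (3·6 − (-4)·(-1))| = 35, so the area is 35/2.
Along each edge there are gcd(|Δx|,|Δy|)+1 lattice points, so counting each shared vertex once the boundary has gcd(5,10) + gcd(2,3) + gcd(7,7) = 5+1+7 = 13.
By Pick's theorem A = I + B/2 − 1, so I = 35/2 − 13/2 + 1 = 12.

12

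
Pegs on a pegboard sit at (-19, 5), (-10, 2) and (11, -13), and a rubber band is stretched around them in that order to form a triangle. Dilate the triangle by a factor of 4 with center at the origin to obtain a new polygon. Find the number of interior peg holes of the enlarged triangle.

553

The shoelace formula gives twice the area as |((-19)·2 − (-10)·5) + ((-10)·(-13) − 11·2) + (11·5 − (-19)·(-13))| = 72, so the area is 36.
Along each edge there are gcd(|Δx|,|Δy|)+1 lattice points, so counting each shared vertex once the boundary has gcd(9,3) + gcd(21,15) + gcd(30,18) = 3+3+6 = 12.
Scaling by 4 multiplies the area by 4² = 16 (so the new area is 576) and multiplies the boundary lattice-point count by 4, giving 48.
By Pick's theorem, the interior count of the dilated polygon is 576 − 48/2 + 1 = 553.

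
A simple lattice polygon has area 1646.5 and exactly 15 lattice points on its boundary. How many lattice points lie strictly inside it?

1640

From Pick's theorem, I = A − B/2 + 1 = 1646.5 − 15/2 + 1 = 1640.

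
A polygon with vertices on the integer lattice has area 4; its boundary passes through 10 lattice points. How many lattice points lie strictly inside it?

From Pick's theorem, I = A − B/2 + 1 = 4 − 10/2 + 1 = 0.

0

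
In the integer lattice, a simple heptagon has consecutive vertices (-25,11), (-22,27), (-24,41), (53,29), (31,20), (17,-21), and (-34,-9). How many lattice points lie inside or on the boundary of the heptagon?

2932

Using the shoelace formula, 2A = |((-25)·27 − (-22)·11) + ((-22)·41 − (-24)·27) + ((-24)·29 − 53·41) + (53·20 − 31·29) + (31·(-21) − 17·20) + (17·(-9) − (-34)·(-21)) + ((-34)·11 − (-25)·(-9))| = 5852, so the area is 2926.
Summing gcd(|Δx|,|Δy|) over the edges gives the boundary count: gcd(3,16) + gcd(2,14) + gcd(77,12) + gcd(22,9) + gcd(14,41) + gcd(51,12) + gcd(9,20) = 1+2+1+1+1+3+1 = 10.
Pick's theorem gives I = A − B/2 + 1 = 2926 − 10/2 + 1 = 2922, so the closed region contains I + B = 2922 + 10 = 2932 lattice points.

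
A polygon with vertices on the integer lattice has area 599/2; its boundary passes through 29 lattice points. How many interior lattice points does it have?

286

From Pick's theorem, I = A − B/2 + 1 = 599/2 − 29/2 + 1 = 286.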